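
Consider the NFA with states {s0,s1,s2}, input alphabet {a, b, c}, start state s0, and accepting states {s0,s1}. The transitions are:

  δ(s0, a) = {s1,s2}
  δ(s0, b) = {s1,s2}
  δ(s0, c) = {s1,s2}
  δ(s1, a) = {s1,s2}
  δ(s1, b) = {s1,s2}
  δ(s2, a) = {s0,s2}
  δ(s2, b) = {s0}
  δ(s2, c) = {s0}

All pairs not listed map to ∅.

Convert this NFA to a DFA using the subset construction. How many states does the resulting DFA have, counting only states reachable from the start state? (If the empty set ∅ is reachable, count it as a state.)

Start state of the DFA: {s0}.
{s0} --a--> {s1,s2}  [new]
{s0} --b--> {s1,s2}  [seen]
{s0} --c--> {s1,s2}  [seen]
{s1,s2} --a--> {s0,s1,s2}  [new]
{s1,s2} --b--> {s0,s1,s2}  [seen]
{s1,s2} --c--> {s0}  [seen]
{s0,s1,s2} --a--> {s0,s1,s2}  [seen]
{s0,s1,s2} --b--> {s0,s1,s2}  [seen]
{s0,s1,s2} --c--> {s0,s1,s2}  [seen]
Reachable DFA states: {s0}, {s1,s2}, {s0,s1,s2}.

3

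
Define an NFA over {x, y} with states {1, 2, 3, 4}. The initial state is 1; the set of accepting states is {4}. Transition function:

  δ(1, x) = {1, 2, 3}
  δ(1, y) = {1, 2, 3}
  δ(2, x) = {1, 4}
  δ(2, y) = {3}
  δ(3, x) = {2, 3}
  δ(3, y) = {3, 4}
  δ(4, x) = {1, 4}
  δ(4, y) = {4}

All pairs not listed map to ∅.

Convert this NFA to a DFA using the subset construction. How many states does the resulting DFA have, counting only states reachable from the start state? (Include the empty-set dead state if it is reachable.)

Start state of the DFA: {1}.
{1} --x--> {1, 2, 3}  [new]
{1} --y--> {1, 2, 3}  [seen]
{1, 2, 3} --x--> {1, 2, 3, 4}  [new]
{1, 2, 3} --y--> {1, 2, 3, 4}  [seen]
{1, 2, 3, 4} --x--> {1, 2, 3, 4}  [seen]
{1, 2, 3, 4} --y--> {1, 2, 3, 4}  [seen]
Reachable DFA states: {1}, {1, 2, 3}, {1, 2, 3, 4}.

3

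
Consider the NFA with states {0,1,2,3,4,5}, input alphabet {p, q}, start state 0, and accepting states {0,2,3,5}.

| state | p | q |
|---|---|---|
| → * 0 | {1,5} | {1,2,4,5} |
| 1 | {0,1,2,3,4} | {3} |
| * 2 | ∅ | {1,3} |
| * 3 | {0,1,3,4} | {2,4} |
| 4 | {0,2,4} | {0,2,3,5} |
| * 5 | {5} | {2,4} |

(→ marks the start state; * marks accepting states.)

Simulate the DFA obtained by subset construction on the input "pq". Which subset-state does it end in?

Start: {0}.
δ(0,p) = {1,5}.
Union: {1,5}.
After p: {1,5}.
δ(1,q) = {3}; δ(5,q) = {2,4}.
Union: {2,3,4}.
After q: {2,3,4}.

{2,3,4}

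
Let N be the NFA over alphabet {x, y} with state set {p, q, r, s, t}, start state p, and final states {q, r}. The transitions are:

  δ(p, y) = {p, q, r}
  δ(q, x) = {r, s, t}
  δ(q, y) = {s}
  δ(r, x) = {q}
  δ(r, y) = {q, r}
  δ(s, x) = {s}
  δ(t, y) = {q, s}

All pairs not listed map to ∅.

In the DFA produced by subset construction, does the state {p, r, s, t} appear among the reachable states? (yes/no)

no

Start state of the DFA: {p}.
{p} --x--> ∅  [new]
{p} --y--> {p, q, r}  [new]
∅ --x--> ∅  [seen]
∅ --y--> ∅  [seen]
{p, q, r} --x--> {q, r, s, t}  [new]
{p, q, r} --y--> {p, q, r, s}  [new]
{q, r, s, t} --x--> {q, r, s, t}  [seen]
{q, r, s, t} --y--> {q, r, s}  [new]
{p, q, r, s} --x--> {q, r, s, t}  [seen]
{p, q, r, s} --y--> {p, q, r, s}  [seen]
{q, r, s} --x--> {q, r, s, t}  [seen]
{q, r, s} --y--> {q, r, s}  [seen]
Reachable DFA states: {p}, ∅, {p, q, r}, {q, r, s, t}, {p, q, r, s}, {q, r, s}.
{p, r, s, t} is not among them.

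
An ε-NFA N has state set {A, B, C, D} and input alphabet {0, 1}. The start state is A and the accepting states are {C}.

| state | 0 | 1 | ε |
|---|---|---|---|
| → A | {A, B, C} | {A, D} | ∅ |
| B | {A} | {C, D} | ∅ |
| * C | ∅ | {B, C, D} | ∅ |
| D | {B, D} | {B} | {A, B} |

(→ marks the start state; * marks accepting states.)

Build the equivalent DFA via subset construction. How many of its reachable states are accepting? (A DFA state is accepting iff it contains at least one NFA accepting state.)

2

Start state of the DFA: {A} (ε-closure of the NFA start).
{A} --0--> {A, B, C}  [new]
{A} --1--> {A, B, D}  [new]
{A, B, C} --0--> {A, B, C}  [seen]
{A, B, C} --1--> {A, B, C, D}  [new]
{A, B, D} --0--> {A, B, C, D}  [seen]
{A, B, D} --1--> {A, B, C, D}  [seen]
{A, B, C, D} --0--> {A, B, C, D}  [seen]
{A, B, C, D} --1--> {A, B, C, D}  [seen]
Reachable DFA states: {A}, {A, B, C}, {A, B, D}, {A, B, C, D}.
Accepting DFA states (contain an NFA accepting state): {A, B, C}, {A, B, C, D}.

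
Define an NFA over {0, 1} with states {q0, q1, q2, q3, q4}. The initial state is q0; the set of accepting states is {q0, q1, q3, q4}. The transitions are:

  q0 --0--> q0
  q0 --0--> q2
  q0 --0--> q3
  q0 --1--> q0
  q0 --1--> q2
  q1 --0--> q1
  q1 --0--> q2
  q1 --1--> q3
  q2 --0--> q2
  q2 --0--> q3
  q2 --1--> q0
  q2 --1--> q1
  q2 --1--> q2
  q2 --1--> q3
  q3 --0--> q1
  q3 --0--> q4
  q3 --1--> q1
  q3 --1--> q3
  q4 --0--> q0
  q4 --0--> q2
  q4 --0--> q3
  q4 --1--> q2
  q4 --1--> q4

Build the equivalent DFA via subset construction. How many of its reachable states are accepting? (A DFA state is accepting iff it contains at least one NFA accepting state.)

Start state of the DFA: {q0}.
{q0} --0--> {q0, q2, q3}  [new]
{q0} --1--> {q0, q2}  [new]
{q0, q2, q3} --0--> {q0, q1, q2, q3, q4}  [new]
{q0, q2, q3} --1--> {q0, q1, q2, q3}  [new]
{q0, q2} --0--> {q0, q2, q3}  [seen]
{q0, q2} --1--> {q0, q1, q2, q3}  [seen]
{q0, q1, q2, q3, q4} --0--> {q0, q1, q2, q3, q4}  [seen]
{q0, q1, q2, q3, q4} --1--> {q0, q1, q2, q3, q4}  [seen]
{q0, q1, q2, q3} --0--> {q0, q1, q2, q3, q4}  [seen]
{q0, q1, q2, q3} --1--> {q0, q1, q2, q3}  [seen]
Reachable DFA states: {q0}, {q0, q2, q3}, {q0, q2}, {q0, q1, q2, q3, q4}, {q0, q1, q2, q3}.
Accepting DFA states (contain an NFA accepting state): {q0}, {q0, q2, q3}, {q0, q2}, {q0, q1, q2, q3, q4}, {q0, q1, q2, q3}.

5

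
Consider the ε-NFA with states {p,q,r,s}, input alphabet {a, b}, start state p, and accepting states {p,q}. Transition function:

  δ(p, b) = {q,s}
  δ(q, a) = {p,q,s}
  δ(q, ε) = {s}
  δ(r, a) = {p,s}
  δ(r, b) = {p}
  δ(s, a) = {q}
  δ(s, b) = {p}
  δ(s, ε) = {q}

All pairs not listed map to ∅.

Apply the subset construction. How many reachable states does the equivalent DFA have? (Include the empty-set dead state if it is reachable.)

4

Start state of the DFA: {p} (ε-closure of the NFA start).
{p} --a--> ∅  [new]
{p} --b--> {q,s}  [new]
∅ --a--> ∅  [seen]
∅ --b--> ∅  [seen]
{q,s} --a--> {p,q,s}  [new]
{q,s} --b--> {p}  [seen]
{p,q,s} --a--> {p,q,s}  [seen]
{p,q,s} --b--> {p,q,s}  [seen]
Reachable DFA states: {p}, ∅, {q,s}, {p,q,s}.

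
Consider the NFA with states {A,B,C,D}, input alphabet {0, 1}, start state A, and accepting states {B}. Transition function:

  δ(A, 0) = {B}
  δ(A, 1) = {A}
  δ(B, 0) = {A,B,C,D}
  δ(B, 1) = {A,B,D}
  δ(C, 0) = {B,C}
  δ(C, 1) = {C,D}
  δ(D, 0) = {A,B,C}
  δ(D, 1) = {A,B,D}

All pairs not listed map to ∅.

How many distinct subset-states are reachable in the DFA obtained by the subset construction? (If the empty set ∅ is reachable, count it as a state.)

4

Start state of the DFA: {A}.
{A} --0--> {B}  [new]
{A} --1--> {A}  [seen]
{B} --0--> {A,B,C,D}  [new]
{B} --1--> {A,B,D}  [new]
{A,B,C,D} --0--> {A,B,C,D}  [seen]
{A,B,C,D} --1--> {A,B,C,D}  [seen]
{A,B,D} --0--> {A,B,C,D}  [seen]
{A,B,D} --1--> {A,B,D}  [seen]
Reachable DFA states: {A}, {B}, {A,B,C,D}, {A,B,D}.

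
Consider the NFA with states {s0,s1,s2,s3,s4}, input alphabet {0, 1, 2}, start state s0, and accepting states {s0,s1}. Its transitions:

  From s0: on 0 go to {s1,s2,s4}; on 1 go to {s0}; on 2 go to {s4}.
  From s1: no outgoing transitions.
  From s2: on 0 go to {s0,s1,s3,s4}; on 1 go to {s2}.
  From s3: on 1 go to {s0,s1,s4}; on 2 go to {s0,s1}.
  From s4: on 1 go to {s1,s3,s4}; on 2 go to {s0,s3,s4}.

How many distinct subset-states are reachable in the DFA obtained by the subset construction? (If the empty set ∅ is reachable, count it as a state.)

Start state of the DFA: {s0}.
{s0} --0--> {s1,s2,s4}  [new]
{s0} --1--> {s0}  [seen]
{s0} --2--> {s4}  [new]
{s1,s2,s4} --0--> {s0,s1,s3,s4}  [new]
{s1,s2,s4} --1--> {s1,s2,s3,s4}  [new]
{s1,s2,s4} --2--> {s0,s3,s4}  [new]
{s4} --0--> ∅  [new]
{s4} --1--> {s1,s3,s4}  [new]
{s4} --2--> {s0,s3,s4}  [seen]
{s0,s1,s3,s4} --0--> {s1,s2,s4}  [seen]
{s0,s1,s3,s4} --1--> {s0,s1,s3,s4}  [seen]
{s0,s1,s3,s4} --2--> {s0,s1,s3,s4}  [seen]
{s1,s2,s3,s4} --0--> {s0,s1,s3,s4}  [seen]
{s1,s2,s3,s4} --1--> {s0,s1,s2,s3,s4}  [new]
{s1,s2,s3,s4} --2--> {s0,s1,s3,s4}  [seen]
{s0,s3,s4} --0--> {s1,s2,s4}  [seen]
{s0,s3,s4} --1--> {s0,s1,s3,s4}  [seen]
{s0,s3,s4} --2--> {s0,s1,s3,s4}  [seen]
∅ --0--> ∅  [seen]
∅ --1--> ∅  [seen]
∅ --2--> ∅  [seen]
{s1,s3,s4} --0--> ∅  [seen]
{s1,s3,s4} --1--> {s0,s1,s3,s4}  [seen]
{s1,s3,s4} --2--> {s0,s1,s3,s4}  [seen]
{s0,s1,s2,s3,s4} --0--> {s0,s1,s2,s3,s4}  [seen]
{s0,s1,s2,s3,s4} --1--> {s0,s1,s2,s3,s4}  [seen]
{s0,s1,s2,s3,s4} --2--> {s0,s1,s3,s4}  [seen]
Reachable DFA states: {s0}, {s1,s2,s4}, {s4}, {s0,s1,s3,s4}, {s1,s2,s3,s4}, {s0,s3,s4}, ∅, {s1,s3,s4}, {s0,s1,s2,s3,s4}.

9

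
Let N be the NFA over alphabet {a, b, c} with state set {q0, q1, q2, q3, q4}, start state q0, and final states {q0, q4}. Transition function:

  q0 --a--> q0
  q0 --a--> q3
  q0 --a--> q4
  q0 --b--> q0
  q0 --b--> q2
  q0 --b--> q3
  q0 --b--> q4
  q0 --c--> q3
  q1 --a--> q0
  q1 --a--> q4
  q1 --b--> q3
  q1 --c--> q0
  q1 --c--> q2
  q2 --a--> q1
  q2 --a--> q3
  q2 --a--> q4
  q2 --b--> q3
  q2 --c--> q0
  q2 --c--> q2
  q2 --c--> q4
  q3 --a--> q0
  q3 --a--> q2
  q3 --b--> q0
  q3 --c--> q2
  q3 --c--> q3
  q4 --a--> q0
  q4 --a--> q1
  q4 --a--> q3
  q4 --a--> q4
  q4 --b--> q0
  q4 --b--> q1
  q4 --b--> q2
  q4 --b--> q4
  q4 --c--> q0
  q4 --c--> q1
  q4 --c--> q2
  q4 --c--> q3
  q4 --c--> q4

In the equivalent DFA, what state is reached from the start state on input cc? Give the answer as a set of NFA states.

Start: {q0}.
δ(q0,c) = {q3}.
Union: {q3}.
After c: {q3}.
δ(q3,c) = {q2, q3}.
Union: {q2, q3}.
After c: {q2, q3}.

{q2, q3}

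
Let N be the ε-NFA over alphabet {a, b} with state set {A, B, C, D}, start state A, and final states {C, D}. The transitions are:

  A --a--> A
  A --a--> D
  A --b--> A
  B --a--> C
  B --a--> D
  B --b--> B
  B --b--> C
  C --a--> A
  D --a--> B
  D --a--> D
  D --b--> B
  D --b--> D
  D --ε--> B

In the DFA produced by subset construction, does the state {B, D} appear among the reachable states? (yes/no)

Start state of the DFA: {A} (ε-closure of the NFA start).
{A} --a--> {A, B, D}  [new]
{A} --b--> {A}  [seen]
{A, B, D} --a--> {A, B, C, D}  [new]
{A, B, D} --b--> {A, B, C, D}  [seen]
{A, B, C, D} --a--> {A, B, C, D}  [seen]
{A, B, C, D} --b--> {A, B, C, D}  [seen]
Reachable DFA states: {A}, {A, B, D}, {A, B, C, D}.
{B, D} is not among them.

no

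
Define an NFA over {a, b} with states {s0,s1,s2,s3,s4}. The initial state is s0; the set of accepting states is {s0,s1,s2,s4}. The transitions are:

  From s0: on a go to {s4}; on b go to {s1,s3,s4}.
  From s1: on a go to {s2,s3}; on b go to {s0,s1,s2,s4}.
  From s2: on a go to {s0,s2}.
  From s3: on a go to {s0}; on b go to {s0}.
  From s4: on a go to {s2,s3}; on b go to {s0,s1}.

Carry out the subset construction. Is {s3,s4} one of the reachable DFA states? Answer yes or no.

no

Start state of the DFA: {s0}.
{s0} --a--> {s4}  [new]
{s0} --b--> {s1,s3,s4}  [new]
{s4} --a--> {s2,s3}  [new]
{s4} --b--> {s0,s1}  [new]
{s1,s3,s4} --a--> {s0,s2,s3}  [new]
{s1,s3,s4} --b--> {s0,s1,s2,s4}  [new]
{s2,s3} --a--> {s0,s2}  [new]
{s2,s3} --b--> {s0}  [seen]
{s0,s1} --a--> {s2,s3,s4}  [new]
{s0,s1} --b--> {s0,s1,s2,s3,s4}  [new]
{s0,s2,s3} --a--> {s0,s2,s4}  [new]
{s0,s2,s3} --b--> {s0,s1,s3,s4}  [new]
{s0,s1,s2,s4} --a--> {s0,s2,s3,s4}  [new]
{s0,s1,s2,s4} --b--> {s0,s1,s2,s3,s4}  [seen]
{s0,s2} --a--> {s0,s2,s4}  [seen]
{s0,s2} --b--> {s1,s3,s4}  [seen]
{s2,s3,s4} --a--> {s0,s2,s3}  [seen]
{s2,s3,s4} --b--> {s0,s1}  [seen]
{s0,s1,s2,s3,s4} --a--> {s0,s2,s3,s4}  [seen]
{s0,s1,s2,s3,s4} --b--> {s0,s1,s2,s3,s4}  [seen]
{s0,s2,s4} --a--> {s0,s2,s3,s4}  [seen]
{s0,s2,s4} --b--> {s0,s1,s3,s4}  [seen]
{s0,s1,s3,s4} --a--> {s0,s2,s3,s4}  [seen]
{s0,s1,s3,s4} --b--> {s0,s1,s2,s3,s4}  [seen]
{s0,s2,s3,s4} --a--> {s0,s2,s3,s4}  [seen]
{s0,s2,s3,s4} --b--> {s0,s1,s3,s4}  [seen]
Reachable DFA states: {s0}, {s4}, {s1,s3,s4}, {s2,s3}, {s0,s1}, {s0,s2,s3}, {s0,s1,s2,s4}, {s0,s2}, {s2,s3,s4}, {s0,s1,s2,s3,s4}, {s0,s2,s4}, {s0,s1,s3,s4}, {s0,s2,s3,s4}.
{s3,s4} is not among them.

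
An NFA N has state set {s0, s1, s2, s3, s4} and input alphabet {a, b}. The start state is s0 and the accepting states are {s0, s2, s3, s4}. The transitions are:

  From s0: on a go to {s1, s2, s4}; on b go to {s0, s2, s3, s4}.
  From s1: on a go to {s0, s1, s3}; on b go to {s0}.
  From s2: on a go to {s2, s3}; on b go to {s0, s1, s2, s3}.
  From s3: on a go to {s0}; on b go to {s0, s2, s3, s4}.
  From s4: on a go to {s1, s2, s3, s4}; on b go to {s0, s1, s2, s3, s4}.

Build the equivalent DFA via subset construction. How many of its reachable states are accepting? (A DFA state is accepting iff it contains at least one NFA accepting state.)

4

Start state of the DFA: {s0}.
{s0} --a--> {s1, s2, s4}  [new]
{s0} --b--> {s0, s2, s3, s4}  [new]
{s1, s2, s4} --a--> {s0, s1, s2, s3, s4}  [new]
{s1, s2, s4} --b--> {s0, s1, s2, s3, s4}  [seen]
{s0, s2, s3, s4} --a--> {s0, s1, s2, s3, s4}  [seen]
{s0, s2, s3, s4} --b--> {s0, s1, s2, s3, s4}  [seen]
{s0, s1, s2, s3, s4} --a--> {s0, s1, s2, s3, s4}  [seen]
{s0, s1, s2, s3, s4} --b--> {s0, s1, s2, s3, s4}  [seen]
Reachable DFA states: {s0}, {s1, s2, s4}, {s0, s2, s3, s4}, {s0, s1, s2, s3, s4}.
Accepting DFA states (contain an NFA accepting state): {s0}, {s1, s2, s4}, {s0, s2, s3, s4}, {s0, s1, s2, s3, s4}.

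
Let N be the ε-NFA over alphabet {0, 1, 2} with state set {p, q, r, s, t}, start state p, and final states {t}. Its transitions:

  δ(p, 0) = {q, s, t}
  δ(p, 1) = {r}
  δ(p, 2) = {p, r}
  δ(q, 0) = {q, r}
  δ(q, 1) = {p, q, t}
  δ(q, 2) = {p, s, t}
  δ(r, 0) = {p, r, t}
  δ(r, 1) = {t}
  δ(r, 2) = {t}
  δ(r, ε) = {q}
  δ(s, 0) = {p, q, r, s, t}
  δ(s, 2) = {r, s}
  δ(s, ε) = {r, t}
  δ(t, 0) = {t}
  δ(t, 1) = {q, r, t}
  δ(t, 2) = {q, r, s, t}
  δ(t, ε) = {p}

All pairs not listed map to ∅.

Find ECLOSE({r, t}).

Begin with {r, t}.
r →ε {q}; add q.
t →ε {p}; add p.
ε-closure = {p, q, r, t}.

{p, q, r, t}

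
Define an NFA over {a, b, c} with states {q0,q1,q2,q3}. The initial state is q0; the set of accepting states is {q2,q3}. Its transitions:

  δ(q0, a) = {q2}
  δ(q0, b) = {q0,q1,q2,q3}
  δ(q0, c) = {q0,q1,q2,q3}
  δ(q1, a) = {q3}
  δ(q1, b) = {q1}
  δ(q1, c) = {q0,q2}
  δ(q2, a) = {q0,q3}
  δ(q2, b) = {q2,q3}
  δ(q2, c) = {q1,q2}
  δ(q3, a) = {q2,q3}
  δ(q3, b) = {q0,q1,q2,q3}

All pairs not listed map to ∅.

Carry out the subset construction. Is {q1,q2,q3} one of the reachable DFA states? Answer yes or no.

Start state of the DFA: {q0}.
{q0} --a--> {q2}  [new]
{q0} --b--> {q0,q1,q2,q3}  [new]
{q0} --c--> {q0,q1,q2,q3}  [seen]
{q2} --a--> {q0,q3}  [new]
{q2} --b--> {q2,q3}  [new]
{q2} --c--> {q1,q2}  [new]
{q0,q1,q2,q3} --a--> {q0,q2,q3}  [new]
{q0,q1,q2,q3} --b--> {q0,q1,q2,q3}  [seen]
{q0,q1,q2,q3} --c--> {q0,q1,q2,q3}  [seen]
{q0,q3} --a--> {q2,q3}  [seen]
{q0,q3} --b--> {q0,q1,q2,q3}  [seen]
{q0,q3} --c--> {q0,q1,q2,q3}  [seen]
{q2,q3} --a--> {q0,q2,q3}  [seen]
{q2,q3} --b--> {q0,q1,q2,q3}  [seen]
{q2,q3} --c--> {q1,q2}  [seen]
{q1,q2} --a--> {q0,q3}  [seen]
{q1,q2} --b--> {q1,q2,q3}  [new]
{q1,q2} --c--> {q0,q1,q2}  [new]
{q0,q2,q3} --a--> {q0,q2,q3}  [seen]
{q0,q2,q3} --b--> {q0,q1,q2,q3}  [seen]
{q0,q2,q3} --c--> {q0,q1,q2,q3}  [seen]
{q1,q2,q3} --a--> {q0,q2,q3}  [seen]
{q1,q2,q3} --b--> {q0,q1,q2,q3}  [seen]
{q1,q2,q3} --c--> {q0,q1,q2}  [seen]
{q0,q1,q2} --a--> {q0,q2,q3}  [seen]
{q0,q1,q2} --b--> {q0,q1,q2,q3}  [seen]
{q0,q1,q2} --c--> {q0,q1,q2,q3}  [seen]
Reachable DFA states: {q0}, {q2}, {q0,q1,q2,q3}, {q0,q3}, {q2,q3}, {q1,q2}, {q0,q2,q3}, {q1,q2,q3}, {q0,q1,q2}.
{q1,q2,q3} is among them.

yes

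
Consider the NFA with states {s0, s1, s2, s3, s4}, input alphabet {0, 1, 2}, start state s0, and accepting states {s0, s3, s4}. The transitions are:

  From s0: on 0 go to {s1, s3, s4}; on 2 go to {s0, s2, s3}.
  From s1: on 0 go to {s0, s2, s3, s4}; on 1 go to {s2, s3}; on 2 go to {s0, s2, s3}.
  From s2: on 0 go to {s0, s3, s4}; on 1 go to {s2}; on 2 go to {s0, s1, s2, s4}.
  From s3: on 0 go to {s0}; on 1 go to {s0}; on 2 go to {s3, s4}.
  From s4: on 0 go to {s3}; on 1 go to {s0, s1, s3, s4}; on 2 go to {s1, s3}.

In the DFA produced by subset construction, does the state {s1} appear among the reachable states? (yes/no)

no

Start state of the DFA: {s0}.
{s0} --0--> {s1, s3, s4}  [new]
{s0} --1--> ∅  [new]
{s0} --2--> {s0, s2, s3}  [new]
{s1, s3, s4} --0--> {s0, s2, s3, s4}  [new]
{s1, s3, s4} --1--> {s0, s1, s2, s3, s4}  [new]
{s1, s3, s4} --2--> {s0, s1, s2, s3, s4}  [seen]
∅ --0--> ∅  [seen]
∅ --1--> ∅  [seen]
∅ --2--> ∅  [seen]
{s0, s2, s3} --0--> {s0, s1, s3, s4}  [new]
{s0, s2, s3} --1--> {s0, s2}  [new]
{s0, s2, s3} --2--> {s0, s1, s2, s3, s4}  [seen]
{s0, s2, s3, s4} --0--> {s0, s1, s3, s4}  [seen]
{s0, s2, s3, s4} --1--> {s0, s1, s2, s3, s4}  [seen]
{s0, s2, s3, s4} --2--> {s0, s1, s2, s3, s4}  [seen]
{s0, s1, s2, s3, s4} --0--> {s0, s1, s2, s3, s4}  [seen]
{s0, s1, s2, s3, s4} --1--> {s0, s1, s2, s3, s4}  [seen]
{s0, s1, s2, s3, s4} --2--> {s0, s1, s2, s3, s4}  [seen]
{s0, s1, s3, s4} --0--> {s0, s1, s2, s3, s4}  [seen]
{s0, s1, s3, s4} --1--> {s0, s1, s2, s3, s4}  [seen]
{s0, s1, s3, s4} --2--> {s0, s1, s2, s3, s4}  [seen]
{s0, s2} --0--> {s0, s1, s3, s4}  [seen]
{s0, s2} --1--> {s2}  [new]
{s0, s2} --2--> {s0, s1, s2, s3, s4}  [seen]
{s2} --0--> {s0, s3, s4}  [new]
{s2} --1--> {s2}  [seen]
{s2} --2--> {s0, s1, s2, s4}  [new]
{s0, s3, s4} --0--> {s0, s1, s3, s4}  [seen]
{s0, s3, s4} --1--> {s0, s1, s3, s4}  [seen]
{s0, s3, s4} --2--> {s0, s1, s2, s3, s4}  [seen]
{s0, s1, s2, s4} --0--> {s0, s1, s2, s3, s4}  [seen]
{s0, s1, s2, s4} --1--> {s0, s1, s2, s3, s4}  [seen]
{s0, s1, s2, s4} --2--> {s0, s1, s2, s3, s4}  [seen]
Reachable DFA states: {s0}, {s1, s3, s4}, ∅, {s0, s2, s3}, {s0, s2, s3, s4}, {s0, s1, s2, s3, s4}, {s0, s1, s3, s4}, {s0, s2}, {s2}, {s0, s3, s4}, {s0, s1, s2, s4}.
{s1} is not among them.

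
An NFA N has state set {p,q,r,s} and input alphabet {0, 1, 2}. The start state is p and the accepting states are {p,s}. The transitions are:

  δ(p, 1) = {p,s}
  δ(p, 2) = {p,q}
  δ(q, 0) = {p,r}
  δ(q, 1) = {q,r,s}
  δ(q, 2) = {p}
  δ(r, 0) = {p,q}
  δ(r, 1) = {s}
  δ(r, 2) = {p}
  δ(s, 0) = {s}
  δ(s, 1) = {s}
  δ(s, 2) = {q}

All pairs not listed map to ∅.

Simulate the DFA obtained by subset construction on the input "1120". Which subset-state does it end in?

Start: {p}.
δ(p,1) = {p,s}.
Union: {p,s}.
After 1: {p,s}.
δ(p,1) = {p,s}; δ(s,1) = {s}.
Union: {p,s}.
After 1: {p,s}.
δ(p,2) = {p,q}; δ(s,2) = {q}.
Union: {p,q}.
After 2: {p,q}.
δ(p,0) = ∅; δ(q,0) = {p,r}.
Union: {p,r}.
After 0: {p,r}.

{p,r}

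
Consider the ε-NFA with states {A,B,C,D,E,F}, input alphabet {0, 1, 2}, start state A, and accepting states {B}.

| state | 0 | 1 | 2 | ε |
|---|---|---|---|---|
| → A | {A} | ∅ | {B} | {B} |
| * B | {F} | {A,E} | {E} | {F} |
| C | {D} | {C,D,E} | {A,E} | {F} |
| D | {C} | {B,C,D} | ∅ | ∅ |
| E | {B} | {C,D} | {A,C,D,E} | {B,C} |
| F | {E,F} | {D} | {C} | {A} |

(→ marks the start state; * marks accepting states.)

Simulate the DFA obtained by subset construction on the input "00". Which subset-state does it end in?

Start: {A,B,F}.
δ(A,0) = {A}; δ(B,0) = {F}; δ(F,0) = {E,F}.
Union: {A,E,F}.
ε-closure gives {A,B,C,E,F}.
After 0: {A,B,C,E,F}.
δ(A,0) = {A}; δ(B,0) = {F}; δ(C,0) = {D}; δ(E,0) = {B}; δ(F,0) = {E,F}.
Union: {A,B,D,E,F}.
ε-closure gives {A,B,C,D,E,F}.
After 0: {A,B,C,D,E,F}.

{A,B,C,D,E,F}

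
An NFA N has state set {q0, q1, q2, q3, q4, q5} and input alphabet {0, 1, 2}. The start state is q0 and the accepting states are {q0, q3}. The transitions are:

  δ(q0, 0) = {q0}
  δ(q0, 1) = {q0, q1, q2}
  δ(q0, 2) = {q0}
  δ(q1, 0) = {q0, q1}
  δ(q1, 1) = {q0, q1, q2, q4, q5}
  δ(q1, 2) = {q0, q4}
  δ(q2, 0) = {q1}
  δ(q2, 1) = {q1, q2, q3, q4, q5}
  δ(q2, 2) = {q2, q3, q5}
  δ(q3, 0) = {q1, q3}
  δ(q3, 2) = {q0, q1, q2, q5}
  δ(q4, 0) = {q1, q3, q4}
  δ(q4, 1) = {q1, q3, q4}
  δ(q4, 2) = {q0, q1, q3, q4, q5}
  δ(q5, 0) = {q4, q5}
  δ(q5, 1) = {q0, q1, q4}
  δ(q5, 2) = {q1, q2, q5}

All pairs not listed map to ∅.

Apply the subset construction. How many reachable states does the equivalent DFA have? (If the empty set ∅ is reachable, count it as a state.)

Start state of the DFA: {q0}.
{q0} --0--> {q0}  [seen]
{q0} --1--> {q0, q1, q2}  [new]
{q0} --2--> {q0}  [seen]
{q0, q1, q2} --0--> {q0, q1}  [new]
{q0, q1, q2} --1--> {q0, q1, q2, q3, q4, q5}  [new]
{q0, q1, q2} --2--> {q0, q2, q3, q4, q5}  [new]
{q0, q1} --0--> {q0, q1}  [seen]
{q0, q1} --1--> {q0, q1, q2, q4, q5}  [new]
{q0, q1} --2--> {q0, q4}  [new]
{q0, q1, q2, q3, q4, q5} --0--> {q0, q1, q3, q4, q5}  [new]
{q0, q1, q2, q3, q4, q5} --1--> {q0, q1, q2, q3, q4, q5}  [seen]
{q0, q1, q2, q3, q4, q5} --2--> {q0, q1, q2, q3, q4, q5}  [seen]
{q0, q2, q3, q4, q5} --0--> {q0, q1, q3, q4, q5}  [seen]
{q0, q2, q3, q4, q5} --1--> {q0, q1, q2, q3, q4, q5}  [seen]
{q0, q2, q3, q4, q5} --2--> {q0, q1, q2, q3, q4, q5}  [seen]
{q0, q1, q2, q4, q5} --0--> {q0, q1, q3, q4, q5}  [seen]
{q0, q1, q2, q4, q5} --1--> {q0, q1, q2, q3, q4, q5}  [seen]
{q0, q1, q2, q4, q5} --2--> {q0, q1, q2, q3, q4, q5}  [seen]
{q0, q4} --0--> {q0, q1, q3, q4}  [new]
{q0, q4} --1--> {q0, q1, q2, q3, q4}  [new]
{q0, q4} --2--> {q0, q1, q3, q4, q5}  [seen]
{q0, q1, q3, q4, q5} --0--> {q0, q1, q3, q4, q5}  [seen]
{q0, q1, q3, q4, q5} --1--> {q0, q1, q2, q3, q4, q5}  [seen]
{q0, q1, q3, q4, q5} --2--> {q0, q1, q2, q3, q4, q5}  [seen]
{q0, q1, q3, q4} --0--> {q0, q1, q3, q4}  [seen]
{q0, q1, q3, q4} --1--> {q0, q1, q2, q3, q4, q5}  [seen]
{q0, q1, q3, q4} --2--> {q0, q1, q2, q3, q4, q5}  [seen]
{q0, q1, q2, q3, q4} --0--> {q0, q1, q3, q4}  [seen]
{q0, q1, q2, q3, q4} --1--> {q0, q1, q2, q3, q4, q5}  [seen]
{q0, q1, q2, q3, q4} --2--> {q0, q1, q2, q3, q4, q5}  [seen]
Reachable DFA states: {q0}, {q0, q1, q2}, {q0, q1}, {q0, q1, q2, q3, q4, q5}, {q0, q2, q3, q4, q5}, {q0, q1, q2, q4, q5}, {q0, q4}, {q0, q1, q3, q4, q5}, {q0, q1, q3, q4}, {q0, q1, q2, q3, q4}.

10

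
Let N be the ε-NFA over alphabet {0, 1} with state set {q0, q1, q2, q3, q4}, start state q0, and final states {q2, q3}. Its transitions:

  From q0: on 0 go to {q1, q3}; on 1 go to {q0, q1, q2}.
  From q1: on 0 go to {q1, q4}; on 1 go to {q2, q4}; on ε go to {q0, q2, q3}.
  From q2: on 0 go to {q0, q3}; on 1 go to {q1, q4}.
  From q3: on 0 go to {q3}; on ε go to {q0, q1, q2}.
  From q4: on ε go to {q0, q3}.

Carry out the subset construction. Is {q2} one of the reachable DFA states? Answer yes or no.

no

Start state of the DFA: {q0} (ε-closure of the NFA start).
{q0} --0--> {q0, q1, q2, q3}  [new]
{q0} --1--> {q0, q1, q2, q3}  [seen]
{q0, q1, q2, q3} --0--> {q0, q1, q2, q3, q4}  [new]
{q0, q1, q2, q3} --1--> {q0, q1, q2, q3, q4}  [seen]
{q0, q1, q2, q3, q4} --0--> {q0, q1, q2, q3, q4}  [seen]
{q0, q1, q2, q3, q4} --1--> {q0, q1, q2, q3, q4}  [seen]
Reachable DFA states: {q0}, {q0, q1, q2, q3}, {q0, q1, q2, q3, q4}.
{q2} is not among them.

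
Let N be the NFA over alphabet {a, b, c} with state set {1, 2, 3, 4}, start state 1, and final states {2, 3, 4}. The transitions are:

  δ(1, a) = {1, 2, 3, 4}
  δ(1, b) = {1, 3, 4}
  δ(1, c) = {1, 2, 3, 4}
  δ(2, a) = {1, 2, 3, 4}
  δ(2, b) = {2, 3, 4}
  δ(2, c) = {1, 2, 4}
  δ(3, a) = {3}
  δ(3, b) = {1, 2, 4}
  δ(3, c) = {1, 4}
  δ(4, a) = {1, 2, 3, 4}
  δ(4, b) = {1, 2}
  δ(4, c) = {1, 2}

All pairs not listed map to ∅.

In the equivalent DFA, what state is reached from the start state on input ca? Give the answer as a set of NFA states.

{1, 2, 3, 4}

Start: {1}.
δ(1,c) = {1, 2, 3, 4}.
Union: {1, 2, 3, 4}.
After c: {1, 2, 3, 4}.
δ(1,a) = {1, 2, 3, 4}; δ(2,a) = {1, 2, 3, 4}; δ(3,a) = {3}; δ(4,a) = {1, 2, 3, 4}.
Union: {1, 2, 3, 4}.
After a: {1, 2, 3, 4}.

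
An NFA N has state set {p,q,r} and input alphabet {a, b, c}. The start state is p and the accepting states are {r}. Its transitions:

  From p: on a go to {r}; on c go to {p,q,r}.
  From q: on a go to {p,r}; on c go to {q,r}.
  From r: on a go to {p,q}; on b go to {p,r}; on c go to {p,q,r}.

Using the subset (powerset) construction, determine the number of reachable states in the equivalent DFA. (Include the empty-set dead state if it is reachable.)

6

Start state of the DFA: {p}.
{p} --a--> {r}  [new]
{p} --b--> ∅  [new]
{p} --c--> {p,q,r}  [new]
{r} --a--> {p,q}  [new]
{r} --b--> {p,r}  [new]
{r} --c--> {p,q,r}  [seen]
∅ --a--> ∅  [seen]
∅ --b--> ∅  [seen]
∅ --c--> ∅  [seen]
{p,q,r} --a--> {p,q,r}  [seen]
{p,q,r} --b--> {p,r}  [seen]
{p,q,r} --c--> {p,q,r}  [seen]
{p,q} --a--> {p,r}  [seen]
{p,q} --b--> ∅  [seen]
{p,q} --c--> {p,q,r}  [seen]
{p,r} --a--> {p,q,r}  [seen]
{p,r} --b--> {p,r}  [seen]
{p,r} --c--> {p,q,r}  [seen]
Reachable DFA states: {p}, {r}, ∅, {p,q,r}, {p,q}, {p,r}.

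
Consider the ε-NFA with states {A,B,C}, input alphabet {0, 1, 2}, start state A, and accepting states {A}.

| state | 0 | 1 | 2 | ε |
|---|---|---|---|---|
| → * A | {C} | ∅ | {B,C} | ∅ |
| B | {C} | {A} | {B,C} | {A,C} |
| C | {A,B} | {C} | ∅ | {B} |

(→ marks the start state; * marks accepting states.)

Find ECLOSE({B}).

{A,B,C}

Begin with {B}.
B →ε {A,C}; add A, C.
ε-closure = {A,B,C}.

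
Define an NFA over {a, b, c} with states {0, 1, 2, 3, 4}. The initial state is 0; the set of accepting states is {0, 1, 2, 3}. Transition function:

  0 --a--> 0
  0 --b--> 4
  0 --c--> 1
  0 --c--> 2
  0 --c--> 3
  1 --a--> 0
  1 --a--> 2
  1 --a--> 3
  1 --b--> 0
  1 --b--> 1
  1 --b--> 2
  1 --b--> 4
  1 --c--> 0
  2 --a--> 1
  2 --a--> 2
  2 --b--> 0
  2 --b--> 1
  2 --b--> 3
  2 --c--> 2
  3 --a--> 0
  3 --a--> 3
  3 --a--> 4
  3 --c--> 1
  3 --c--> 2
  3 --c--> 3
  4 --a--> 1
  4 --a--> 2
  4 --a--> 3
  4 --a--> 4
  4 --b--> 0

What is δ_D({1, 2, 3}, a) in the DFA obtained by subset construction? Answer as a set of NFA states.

δ(1,a) = {0, 2, 3}; δ(2,a) = {1, 2}; δ(3,a) = {0, 3, 4}.
Union: {0, 1, 2, 3, 4}.

{0, 1, 2, 3, 4}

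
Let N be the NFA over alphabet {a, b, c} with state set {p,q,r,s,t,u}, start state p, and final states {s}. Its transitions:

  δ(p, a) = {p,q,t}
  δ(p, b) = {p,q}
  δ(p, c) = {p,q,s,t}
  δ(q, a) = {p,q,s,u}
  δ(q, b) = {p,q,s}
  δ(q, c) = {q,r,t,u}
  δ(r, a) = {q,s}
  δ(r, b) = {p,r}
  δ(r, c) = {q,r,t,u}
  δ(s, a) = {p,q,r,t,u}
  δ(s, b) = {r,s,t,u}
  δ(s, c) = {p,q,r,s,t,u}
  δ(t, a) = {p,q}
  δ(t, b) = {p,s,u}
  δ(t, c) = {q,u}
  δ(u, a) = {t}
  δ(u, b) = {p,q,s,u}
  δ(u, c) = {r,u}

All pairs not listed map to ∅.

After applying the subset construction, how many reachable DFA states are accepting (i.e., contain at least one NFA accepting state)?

Start state of the DFA: {p}.
{p} --a--> {p,q,t}  [new]
{p} --b--> {p,q}  [new]
{p} --c--> {p,q,s,t}  [new]
{p,q,t} --a--> {p,q,s,t,u}  [new]
{p,q,t} --b--> {p,q,s,u}  [new]
{p,q,t} --c--> {p,q,r,s,t,u}  [new]
{p,q} --a--> {p,q,s,t,u}  [seen]
{p,q} --b--> {p,q,s}  [new]
{p,q} --c--> {p,q,r,s,t,u}  [seen]
{p,q,s,t} --a--> {p,q,r,s,t,u}  [seen]
{p,q,s,t} --b--> {p,q,r,s,t,u}  [seen]
{p,q,s,t} --c--> {p,q,r,s,t,u}  [seen]
{p,q,s,t,u} --a--> {p,q,r,s,t,u}  [seen]
{p,q,s,t,u} --b--> {p,q,r,s,t,u}  [seen]
{p,q,s,t,u} --c--> {p,q,r,s,t,u}  [seen]
{p,q,s,u} --a--> {p,q,r,s,t,u}  [seen]
{p,q,s,u} --b--> {p,q,r,s,t,u}  [seen]
{p,q,s,u} --c--> {p,q,r,s,t,u}  [seen]
{p,q,r,s,t,u} --a--> {p,q,r,s,t,u}  [seen]
{p,q,r,s,t,u} --b--> {p,q,r,s,t,u}  [seen]
{p,q,r,s,t,u} --c--> {p,q,r,s,t,u}  [seen]
{p,q,s} --a--> {p,q,r,s,t,u}  [seen]
{p,q,s} --b--> {p,q,r,s,t,u}  [seen]
{p,q,s} --c--> {p,q,r,s,t,u}  [seen]
Reachable DFA states: {p}, {p,q,t}, {p,q}, {p,q,s,t}, {p,q,s,t,u}, {p,q,s,u}, {p,q,r,s,t,u}, {p,q,s}.
Accepting DFA states (contain an NFA accepting state): {p,q,s,t}, {p,q,s,t,u}, {p,q,s,u}, {p,q,r,s,t,u}, {p,q,s}.

5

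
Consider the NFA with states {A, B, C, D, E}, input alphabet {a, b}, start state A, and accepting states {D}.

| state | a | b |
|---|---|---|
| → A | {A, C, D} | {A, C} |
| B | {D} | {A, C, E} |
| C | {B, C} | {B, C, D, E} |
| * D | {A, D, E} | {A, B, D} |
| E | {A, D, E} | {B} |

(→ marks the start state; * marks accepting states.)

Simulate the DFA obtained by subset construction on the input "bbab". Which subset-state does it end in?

Start: {A}.
δ(A,b) = {A, C}.
Union: {A, C}.
After b: {A, C}.
δ(A,b) = {A, C}; δ(C,b) = {B, C, D, E}.
Union: {A, B, C, D, E}.
After b: {A, B, C, D, E}.
δ(A,a) = {A, C, D}; δ(B,a) = {D}; δ(C,a) = {B, C}; δ(D,a) = {A, D, E}; δ(E,a) = {A, D, E}.
Union: {A, B, C, D, E}.
After a: {A, B, C, D, E}.
δ(A,b) = {A, C}; δ(B,b) = {A, C, E}; δ(C,b) = {B, C, D, E}; δ(D,b) = {A, B, D}; δ(E,b) = {B}.
Union: {A, B, C, D, E}.
After b: {A, B, C, D, E}.

{A, B, C, D, E}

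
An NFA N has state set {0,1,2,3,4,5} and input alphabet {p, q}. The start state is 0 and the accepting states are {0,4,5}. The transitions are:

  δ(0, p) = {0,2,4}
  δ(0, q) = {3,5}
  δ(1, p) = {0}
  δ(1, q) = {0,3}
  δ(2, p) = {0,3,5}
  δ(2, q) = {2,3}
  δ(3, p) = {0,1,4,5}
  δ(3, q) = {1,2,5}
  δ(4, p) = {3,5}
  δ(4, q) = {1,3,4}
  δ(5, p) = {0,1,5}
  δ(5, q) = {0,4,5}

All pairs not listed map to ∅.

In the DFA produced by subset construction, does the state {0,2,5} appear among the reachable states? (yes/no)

Start state of the DFA: {0}.
{0} --p--> {0,2,4}  [new]
{0} --q--> {3,5}  [new]
{0,2,4} --p--> {0,2,3,4,5}  [new]
{0,2,4} --q--> {1,2,3,4,5}  [new]
{3,5} --p--> {0,1,4,5}  [new]
{3,5} --q--> {0,1,2,4,5}  [new]
{0,2,3,4,5} --p--> {0,1,2,3,4,5}  [new]
{0,2,3,4,5} --q--> {0,1,2,3,4,5}  [seen]
{1,2,3,4,5} --p--> {0,1,3,4,5}  [new]
{1,2,3,4,5} --q--> {0,1,2,3,4,5}  [seen]
{0,1,4,5} --p--> {0,1,2,3,4,5}  [seen]
{0,1,4,5} --q--> {0,1,3,4,5}  [seen]
{0,1,2,4,5} --p--> {0,1,2,3,4,5}  [seen]
{0,1,2,4,5} --q--> {0,1,2,3,4,5}  [seen]
{0,1,2,3,4,5} --p--> {0,1,2,3,4,5}  [seen]
{0,1,2,3,4,5} --q--> {0,1,2,3,4,5}  [seen]
{0,1,3,4,5} --p--> {0,1,2,3,4,5}  [seen]
{0,1,3,4,5} --q--> {0,1,2,3,4,5}  [seen]
Reachable DFA states: {0}, {0,2,4}, {3,5}, {0,2,3,4,5}, {1,2,3,4,5}, {0,1,4,5}, {0,1,2,4,5}, {0,1,2,3,4,5}, {0,1,3,4,5}.
{0,2,5} is not among them.

no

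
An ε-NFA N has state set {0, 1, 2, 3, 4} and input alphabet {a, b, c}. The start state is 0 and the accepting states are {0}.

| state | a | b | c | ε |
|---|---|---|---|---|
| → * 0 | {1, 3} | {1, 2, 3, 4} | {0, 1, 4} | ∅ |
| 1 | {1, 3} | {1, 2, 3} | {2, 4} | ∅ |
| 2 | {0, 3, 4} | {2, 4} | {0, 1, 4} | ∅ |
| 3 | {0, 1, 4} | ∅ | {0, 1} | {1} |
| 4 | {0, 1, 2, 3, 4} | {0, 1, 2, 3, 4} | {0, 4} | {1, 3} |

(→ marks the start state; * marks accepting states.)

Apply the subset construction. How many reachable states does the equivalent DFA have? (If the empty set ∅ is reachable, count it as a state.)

6

Start state of the DFA: {0} (ε-closure of the NFA start).
{0} --a--> {1, 3}  [new]
{0} --b--> {1, 2, 3, 4}  [new]
{0} --c--> {0, 1, 3, 4}  [new]
{1, 3} --a--> {0, 1, 3, 4}  [seen]
{1, 3} --b--> {1, 2, 3}  [new]
{1, 3} --c--> {0, 1, 2, 3, 4}  [new]
{1, 2, 3, 4} --a--> {0, 1, 2, 3, 4}  [seen]
{1, 2, 3, 4} --b--> {0, 1, 2, 3, 4}  [seen]
{1, 2, 3, 4} --c--> {0, 1, 2, 3, 4}  [seen]
{0, 1, 3, 4} --a--> {0, 1, 2, 3, 4}  [seen]
{0, 1, 3, 4} --b--> {0, 1, 2, 3, 4}  [seen]
{0, 1, 3, 4} --c--> {0, 1, 2, 3, 4}  [seen]
{1, 2, 3} --a--> {0, 1, 3, 4}  [seen]
{1, 2, 3} --b--> {1, 2, 3, 4}  [seen]
{1, 2, 3} --c--> {0, 1, 2, 3, 4}  [seen]
{0, 1, 2, 3, 4} --a--> {0, 1, 2, 3, 4}  [seen]
{0, 1, 2, 3, 4} --b--> {0, 1, 2, 3, 4}  [seen]
{0, 1, 2, 3, 4} --c--> {0, 1, 2, 3, 4}  [seen]
Reachable DFA states: {0}, {1, 3}, {1, 2, 3, 4}, {0, 1, 3, 4}, {1, 2, 3}, {0, 1, 2, 3, 4}.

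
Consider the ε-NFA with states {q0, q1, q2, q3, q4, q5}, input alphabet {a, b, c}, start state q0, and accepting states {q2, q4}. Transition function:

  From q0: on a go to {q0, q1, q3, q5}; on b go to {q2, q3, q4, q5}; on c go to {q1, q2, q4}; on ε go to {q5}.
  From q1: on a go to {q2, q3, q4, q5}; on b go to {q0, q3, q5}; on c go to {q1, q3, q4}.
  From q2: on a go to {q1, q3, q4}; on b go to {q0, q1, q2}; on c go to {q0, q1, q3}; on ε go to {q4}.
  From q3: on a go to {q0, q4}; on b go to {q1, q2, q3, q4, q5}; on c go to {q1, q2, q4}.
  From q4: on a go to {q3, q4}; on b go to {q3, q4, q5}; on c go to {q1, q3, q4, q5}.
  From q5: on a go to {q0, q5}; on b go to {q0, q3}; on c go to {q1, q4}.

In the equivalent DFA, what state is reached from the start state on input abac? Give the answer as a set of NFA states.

Start: {q0, q5}.
δ(q0,a) = {q0, q1, q3, q5}; δ(q5,a) = {q0, q5}.
Union: {q0, q1, q3, q5}.
After a: {q0, q1, q3, q5}.
δ(q0,b) = {q2, q3, q4, q5}; δ(q1,b) = {q0, q3, q5}; δ(q3,b) = {q1, q2, q3, q4, q5}; δ(q5,b) = {q0, q3}.
Union: {q0, q1, q2, q3, q4, q5}.
After b: {q0, q1, q2, q3, q4, q5}.
δ(q0,a) = {q0, q1, q3, q5}; δ(q1,a) = {q2, q3, q4, q5}; δ(q2,a) = {q1, q3, q4}; δ(q3,a) = {q0, q4}; δ(q4,a) = {q3, q4}; δ(q5,a) = {q0, q5}.
Union: {q0, q1, q2, q3, q4, q5}.
After a: {q0, q1, q2, q3, q4, q5}.
δ(q0,c) = {q1, q2, q4}; δ(q1,c) = {q1, q3, q4}; δ(q2,c) = {q0, q1, q3}; δ(q3,c) = {q1, q2, q4}; δ(q4,c) = {q1, q3, q4, q5}; δ(q5,c) = {q1, q4}.
Union: {q0, q1, q2, q3, q4, q5}.
After c: {q0, q1, q2, q3, q4, q5}.

{q0, q1, q2, q3, q4, q5}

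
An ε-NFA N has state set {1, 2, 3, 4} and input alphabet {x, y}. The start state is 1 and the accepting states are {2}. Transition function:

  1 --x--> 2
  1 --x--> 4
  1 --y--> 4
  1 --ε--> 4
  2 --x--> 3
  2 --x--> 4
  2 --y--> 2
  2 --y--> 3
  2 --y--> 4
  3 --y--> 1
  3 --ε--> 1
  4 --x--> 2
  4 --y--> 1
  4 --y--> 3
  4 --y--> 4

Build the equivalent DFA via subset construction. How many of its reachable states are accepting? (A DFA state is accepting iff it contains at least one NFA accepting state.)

Start state of the DFA: {1, 4} (ε-closure of the NFA start).
{1, 4} --x--> {2, 4}  [new]
{1, 4} --y--> {1, 3, 4}  [new]
{2, 4} --x--> {1, 2, 3, 4}  [new]
{2, 4} --y--> {1, 2, 3, 4}  [seen]
{1, 3, 4} --x--> {2, 4}  [seen]
{1, 3, 4} --y--> {1, 3, 4}  [seen]
{1, 2, 3, 4} --x--> {1, 2, 3, 4}  [seen]
{1, 2, 3, 4} --y--> {1, 2, 3, 4}  [seen]
Reachable DFA states: {1, 4}, {2, 4}, {1, 3, 4}, {1, 2, 3, 4}.
Accepting DFA states (contain an NFA accepting state): {2, 4}, {1, 2, 3, 4}.

2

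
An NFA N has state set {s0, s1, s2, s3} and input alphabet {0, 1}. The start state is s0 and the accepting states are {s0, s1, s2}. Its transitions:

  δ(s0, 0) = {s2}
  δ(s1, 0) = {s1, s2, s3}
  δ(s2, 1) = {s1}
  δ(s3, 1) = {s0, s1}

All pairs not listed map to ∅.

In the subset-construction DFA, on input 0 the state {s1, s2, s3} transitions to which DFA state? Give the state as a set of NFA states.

{s1, s2, s3}

δ(s1,0) = {s1, s2, s3}; δ(s2,0) = ∅; δ(s3,0) = ∅.
Union: {s1, s2, s3}.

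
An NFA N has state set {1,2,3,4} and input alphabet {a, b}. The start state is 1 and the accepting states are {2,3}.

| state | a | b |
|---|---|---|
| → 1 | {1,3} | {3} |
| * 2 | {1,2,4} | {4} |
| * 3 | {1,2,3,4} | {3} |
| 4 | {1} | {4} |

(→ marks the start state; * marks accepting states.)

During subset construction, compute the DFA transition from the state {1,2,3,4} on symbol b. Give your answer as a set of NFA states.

δ(1,b) = {3}; δ(2,b) = {4}; δ(3,b) = {3}; δ(4,b) = {4}.
Union: {3,4}.

{3,4}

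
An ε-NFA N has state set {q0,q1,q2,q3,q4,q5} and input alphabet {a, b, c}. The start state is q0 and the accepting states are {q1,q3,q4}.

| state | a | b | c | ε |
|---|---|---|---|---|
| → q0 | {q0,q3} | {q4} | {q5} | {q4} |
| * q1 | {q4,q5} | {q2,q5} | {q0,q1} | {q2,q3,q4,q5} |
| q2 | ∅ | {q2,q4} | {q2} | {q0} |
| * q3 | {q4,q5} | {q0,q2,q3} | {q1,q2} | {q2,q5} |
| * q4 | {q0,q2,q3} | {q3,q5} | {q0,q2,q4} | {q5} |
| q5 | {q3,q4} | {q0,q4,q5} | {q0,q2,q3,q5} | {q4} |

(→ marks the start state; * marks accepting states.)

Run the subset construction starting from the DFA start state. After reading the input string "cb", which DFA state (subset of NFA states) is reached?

Start: {q0,q4,q5}.
δ(q0,c) = {q5}; δ(q4,c) = {q0,q2,q4}; δ(q5,c) = {q0,q2,q3,q5}.
Union: {q0,q2,q3,q4,q5}.
After c: {q0,q2,q3,q4,q5}.
δ(q0,b) = {q4}; δ(q2,b) = {q2,q4}; δ(q3,b) = {q0,q2,q3}; δ(q4,b) = {q3,q5}; δ(q5,b) = {q0,q4,q5}.
Union: {q0,q2,q3,q4,q5}.
After b: {q0,q2,q3,q4,q5}.

{q0,q2,q3,q4,q5}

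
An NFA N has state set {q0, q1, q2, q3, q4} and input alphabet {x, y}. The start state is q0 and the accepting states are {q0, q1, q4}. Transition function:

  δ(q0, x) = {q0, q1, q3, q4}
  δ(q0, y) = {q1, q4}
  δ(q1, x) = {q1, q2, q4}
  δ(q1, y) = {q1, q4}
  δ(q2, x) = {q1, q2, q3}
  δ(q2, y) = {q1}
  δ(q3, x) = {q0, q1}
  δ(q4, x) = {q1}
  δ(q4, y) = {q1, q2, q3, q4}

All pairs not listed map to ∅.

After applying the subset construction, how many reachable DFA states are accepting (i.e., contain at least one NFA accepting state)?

6

Start state of the DFA: {q0}.
{q0} --x--> {q0, q1, q3, q4}  [new]
{q0} --y--> {q1, q4}  [new]
{q0, q1, q3, q4} --x--> {q0, q1, q2, q3, q4}  [new]
{q0, q1, q3, q4} --y--> {q1, q2, q3, q4}  [new]
{q1, q4} --x--> {q1, q2, q4}  [new]
{q1, q4} --y--> {q1, q2, q3, q4}  [seen]
{q0, q1, q2, q3, q4} --x--> {q0, q1, q2, q3, q4}  [seen]
{q0, q1, q2, q3, q4} --y--> {q1, q2, q3, q4}  [seen]
{q1, q2, q3, q4} --x--> {q0, q1, q2, q3, q4}  [seen]
{q1, q2, q3, q4} --y--> {q1, q2, q3, q4}  [seen]
{q1, q2, q4} --x--> {q1, q2, q3, q4}  [seen]
{q1, q2, q4} --y--> {q1, q2, q3, q4}  [seen]
Reachable DFA states: {q0}, {q0, q1, q3, q4}, {q1, q4}, {q0, q1, q2, q3, q4}, {q1, q2, q3, q4}, {q1, q2, q4}.
Accepting DFA states (contain an NFA accepting state): {q0}, {q0, q1, q3, q4}, {q1, q4}, {q0, q1, q2, q3, q4}, {q1, q2, q3, q4}, {q1, q2, q4}.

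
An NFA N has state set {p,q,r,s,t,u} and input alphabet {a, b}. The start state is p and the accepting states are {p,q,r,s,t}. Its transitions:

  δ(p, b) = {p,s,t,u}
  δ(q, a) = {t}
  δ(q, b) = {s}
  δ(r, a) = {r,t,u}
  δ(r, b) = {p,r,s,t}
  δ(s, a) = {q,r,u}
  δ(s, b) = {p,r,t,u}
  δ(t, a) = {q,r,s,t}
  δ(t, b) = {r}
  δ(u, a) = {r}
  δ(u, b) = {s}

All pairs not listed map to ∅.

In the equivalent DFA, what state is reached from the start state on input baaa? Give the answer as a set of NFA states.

{q,r,s,t,u}

Start: {p}.
δ(p,b) = {p,s,t,u}.
Union: {p,s,t,u}.
After b: {p,s,t,u}.
δ(p,a) = ∅; δ(s,a) = {q,r,u}; δ(t,a) = {q,r,s,t}; δ(u,a) = {r}.
Union: {q,r,s,t,u}.
After a: {q,r,s,t,u}.
δ(q,a) = {t}; δ(r,a) = {r,t,u}; δ(s,a) = {q,r,u}; δ(t,a) = {q,r,s,t}; δ(u,a) = {r}.
Union: {q,r,s,t,u}.
After a: {q,r,s,t,u}.
δ(q,a) = {t}; δ(r,a) = {r,t,u}; δ(s,a) = {q,r,u}; δ(t,a) = {q,r,s,t}; δ(u,a) = {r}.
Union: {q,r,s,t,u}.
After a: {q,r,s,t,u}.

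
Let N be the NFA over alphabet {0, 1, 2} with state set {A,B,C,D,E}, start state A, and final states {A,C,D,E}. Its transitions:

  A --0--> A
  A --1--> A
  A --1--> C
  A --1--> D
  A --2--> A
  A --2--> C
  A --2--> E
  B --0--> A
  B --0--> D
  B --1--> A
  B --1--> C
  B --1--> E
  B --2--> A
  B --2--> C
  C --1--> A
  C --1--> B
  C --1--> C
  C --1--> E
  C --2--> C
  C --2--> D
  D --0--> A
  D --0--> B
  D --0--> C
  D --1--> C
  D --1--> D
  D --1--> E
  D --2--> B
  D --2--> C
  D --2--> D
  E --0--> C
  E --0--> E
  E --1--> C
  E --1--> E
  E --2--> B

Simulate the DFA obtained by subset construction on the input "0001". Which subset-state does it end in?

Start: {A}.
δ(A,0) = {A}.
Union: {A}.
After 0: {A}.
δ(A,0) = {A}.
Union: {A}.
After 0: {A}.
δ(A,0) = {A}.
Union: {A}.
After 0: {A}.
δ(A,1) = {A,C,D}.
Union: {A,C,D}.
After 1: {A,C,D}.

{A,C,D}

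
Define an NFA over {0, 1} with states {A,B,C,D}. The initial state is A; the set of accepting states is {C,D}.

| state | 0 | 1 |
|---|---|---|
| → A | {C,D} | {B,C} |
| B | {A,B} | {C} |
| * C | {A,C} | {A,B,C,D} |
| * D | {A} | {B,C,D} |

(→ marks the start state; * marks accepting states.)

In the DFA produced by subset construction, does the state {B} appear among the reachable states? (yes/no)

Start state of the DFA: {A}.
{A} --0--> {C,D}  [new]
{A} --1--> {B,C}  [new]
{C,D} --0--> {A,C}  [new]
{C,D} --1--> {A,B,C,D}  [new]
{B,C} --0--> {A,B,C}  [new]
{B,C} --1--> {A,B,C,D}  [seen]
{A,C} --0--> {A,C,D}  [new]
{A,C} --1--> {A,B,C,D}  [seen]
{A,B,C,D} --0--> {A,B,C,D}  [seen]
{A,B,C,D} --1--> {A,B,C,D}  [seen]
{A,B,C} --0--> {A,B,C,D}  [seen]
{A,B,C} --1--> {A,B,C,D}  [seen]
{A,C,D} --0--> {A,C,D}  [seen]
{A,C,D} --1--> {A,B,C,D}  [seen]
Reachable DFA states: {A}, {C,D}, {B,C}, {A,C}, {A,B,C,D}, {A,B,C}, {A,C,D}.
{B} is not among them.

no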